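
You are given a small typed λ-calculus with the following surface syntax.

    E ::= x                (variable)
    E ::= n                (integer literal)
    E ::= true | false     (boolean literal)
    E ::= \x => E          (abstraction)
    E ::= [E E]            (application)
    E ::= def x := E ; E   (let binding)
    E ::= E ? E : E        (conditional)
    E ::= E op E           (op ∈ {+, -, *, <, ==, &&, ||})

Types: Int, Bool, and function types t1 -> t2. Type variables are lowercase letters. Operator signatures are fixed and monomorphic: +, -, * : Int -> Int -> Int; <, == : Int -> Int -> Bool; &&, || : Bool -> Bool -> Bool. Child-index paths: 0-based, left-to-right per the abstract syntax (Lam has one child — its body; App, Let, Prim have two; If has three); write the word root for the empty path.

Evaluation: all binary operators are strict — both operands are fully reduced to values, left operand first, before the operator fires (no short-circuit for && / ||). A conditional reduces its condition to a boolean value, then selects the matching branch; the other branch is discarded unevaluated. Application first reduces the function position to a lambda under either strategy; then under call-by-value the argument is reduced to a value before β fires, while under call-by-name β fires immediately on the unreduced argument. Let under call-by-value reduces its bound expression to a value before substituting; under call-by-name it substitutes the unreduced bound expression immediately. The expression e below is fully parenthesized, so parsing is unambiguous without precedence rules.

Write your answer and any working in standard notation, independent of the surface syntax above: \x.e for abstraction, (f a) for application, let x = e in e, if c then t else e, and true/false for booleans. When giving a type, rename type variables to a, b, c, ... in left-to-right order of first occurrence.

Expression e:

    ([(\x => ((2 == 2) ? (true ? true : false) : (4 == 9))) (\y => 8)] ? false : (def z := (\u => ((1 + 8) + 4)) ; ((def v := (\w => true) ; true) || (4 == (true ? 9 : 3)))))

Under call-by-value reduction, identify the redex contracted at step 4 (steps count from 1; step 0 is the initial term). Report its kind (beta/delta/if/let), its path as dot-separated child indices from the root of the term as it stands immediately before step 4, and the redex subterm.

Answer: if at 0 : (if true then true else false)

Derivation:
step 0: (if ((\x.(if (2 == 2) then (if true then true else false) else (4 == 9))) (\y.8)) then false else (let z = (\u.((1 + 8) + 4)) in ((let v = (\w.true) in true) || (4 == (if true then 9 else 3)))))
step 1: [beta@0] (if (if (2 == 2) then (if true then true else false) else (4 == 9)) then false else (let z = (\u.((1 + 8) + 4)) in ((let v = (\w.true) in true) || (4 == (if true then 9 else 3)))))
step 2: [delta@0.0] (if (if true then (if true then true else false) else (4 == 9)) then false else (let z = (\u.((1 + 8) + 4)) in ((let v = (\w.true) in true) || (4 == (if true then 9 else 3)))))
step 3: [if@0] (if (if true then true else false) then false else (let z = (\u.((1 + 8) + 4)) in ((let v = (\w.true) in true) || (4 == (if true then 9 else 3)))))
step 4: [if@0] (if true then false else (let z = (\u.((1 + 8) + 4)) in ((let v = (\w.true) in true) || (4 == (if true then 9 else 3)))))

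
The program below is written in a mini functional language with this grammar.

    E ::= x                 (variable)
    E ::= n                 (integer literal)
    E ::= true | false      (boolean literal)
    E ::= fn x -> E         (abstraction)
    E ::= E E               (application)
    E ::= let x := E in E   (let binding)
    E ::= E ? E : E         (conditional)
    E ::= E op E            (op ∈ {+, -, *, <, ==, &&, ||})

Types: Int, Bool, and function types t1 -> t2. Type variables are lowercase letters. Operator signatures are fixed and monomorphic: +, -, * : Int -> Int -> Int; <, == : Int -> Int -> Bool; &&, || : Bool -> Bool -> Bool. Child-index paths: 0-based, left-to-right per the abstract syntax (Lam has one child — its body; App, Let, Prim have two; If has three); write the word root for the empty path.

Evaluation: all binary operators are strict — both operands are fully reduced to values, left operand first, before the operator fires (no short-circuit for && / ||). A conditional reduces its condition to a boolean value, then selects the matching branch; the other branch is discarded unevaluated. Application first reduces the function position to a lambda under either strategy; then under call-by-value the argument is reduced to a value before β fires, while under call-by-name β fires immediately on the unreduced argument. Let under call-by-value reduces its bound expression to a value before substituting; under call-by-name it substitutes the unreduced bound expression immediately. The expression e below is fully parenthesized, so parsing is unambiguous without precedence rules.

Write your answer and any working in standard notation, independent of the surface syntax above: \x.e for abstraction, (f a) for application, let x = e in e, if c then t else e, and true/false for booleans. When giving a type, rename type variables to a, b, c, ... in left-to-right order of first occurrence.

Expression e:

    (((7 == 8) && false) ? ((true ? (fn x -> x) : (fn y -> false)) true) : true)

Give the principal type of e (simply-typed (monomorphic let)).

Trace:
  unify Int ~ Int
  unify Int ~ Int
  unify Bool ~ Bool
  unify Bool ~ Bool
  unify Bool ~ Bool
  unify Bool ~ Bool
x : a
\x._ : a -> a
\y._ : b -> Bool
  unify a -> a ~ b -> Bool
  unify a ~ b
  unify b ~ Bool
  unify Bool -> Bool ~ Bool -> c
  unify Bool ~ Bool
  unify Bool ~ c
_ _ : Bool
  unify Bool ~ Bool

Answer: Bool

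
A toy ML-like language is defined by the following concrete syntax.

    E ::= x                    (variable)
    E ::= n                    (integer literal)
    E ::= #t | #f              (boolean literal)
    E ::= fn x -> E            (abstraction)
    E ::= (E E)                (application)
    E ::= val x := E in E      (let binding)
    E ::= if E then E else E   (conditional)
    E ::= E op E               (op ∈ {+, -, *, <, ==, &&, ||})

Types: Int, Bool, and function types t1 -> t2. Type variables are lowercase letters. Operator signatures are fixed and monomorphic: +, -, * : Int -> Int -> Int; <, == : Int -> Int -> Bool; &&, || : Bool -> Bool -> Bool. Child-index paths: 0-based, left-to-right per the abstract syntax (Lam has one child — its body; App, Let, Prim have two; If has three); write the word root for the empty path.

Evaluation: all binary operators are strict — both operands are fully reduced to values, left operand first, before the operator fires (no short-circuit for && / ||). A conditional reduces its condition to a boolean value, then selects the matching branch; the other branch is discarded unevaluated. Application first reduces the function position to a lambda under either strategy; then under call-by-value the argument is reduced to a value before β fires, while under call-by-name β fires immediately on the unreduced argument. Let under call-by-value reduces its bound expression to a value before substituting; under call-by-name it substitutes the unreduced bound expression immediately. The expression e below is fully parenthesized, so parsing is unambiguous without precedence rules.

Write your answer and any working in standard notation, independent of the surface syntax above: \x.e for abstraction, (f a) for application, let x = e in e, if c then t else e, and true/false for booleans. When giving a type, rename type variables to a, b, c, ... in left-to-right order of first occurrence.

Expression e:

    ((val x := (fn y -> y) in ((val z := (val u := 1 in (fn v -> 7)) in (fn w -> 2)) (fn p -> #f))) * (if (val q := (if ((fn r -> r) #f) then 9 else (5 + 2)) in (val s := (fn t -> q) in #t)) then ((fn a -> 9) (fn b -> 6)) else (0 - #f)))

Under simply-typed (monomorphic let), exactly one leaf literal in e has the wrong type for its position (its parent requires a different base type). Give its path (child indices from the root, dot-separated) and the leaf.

Working:
y : a
\y._ : a -> a
let x : a -> a
let u : Int
\v._ : b -> Int
let z : b -> Int
\w._ : c -> Int
\p._ : d -> Bool
  unify c -> Int ~ (d -> Bool) -> e
  unify c ~ d -> Bool
  unify Int ~ e
_ _ : Int
  unify Int ~ Int
r : f
\r._ : f -> f
  unify f -> f ~ Bool -> g
  unify f ~ Bool
  unify Bool ~ g
_ _ : Bool
  unify Bool ~ Bool
  unify Int ~ Int
  unify Int ~ Int
  unify Int ~ Int
let q : Int
q : Int
\t._ : h -> Int
let s : h -> Int
  unify Bool ~ Bool
\a._ : i -> Int
\b._ : j -> Int
  unify i -> Int ~ (j -> Int) -> k
  unify i ~ j -> Int
  unify Int ~ k
_ _ : Int
  unify Int ~ Int
  unify Bool ~ Int
  FAIL: mismatch Bool ~ Int

Answer: 1.2.1 : false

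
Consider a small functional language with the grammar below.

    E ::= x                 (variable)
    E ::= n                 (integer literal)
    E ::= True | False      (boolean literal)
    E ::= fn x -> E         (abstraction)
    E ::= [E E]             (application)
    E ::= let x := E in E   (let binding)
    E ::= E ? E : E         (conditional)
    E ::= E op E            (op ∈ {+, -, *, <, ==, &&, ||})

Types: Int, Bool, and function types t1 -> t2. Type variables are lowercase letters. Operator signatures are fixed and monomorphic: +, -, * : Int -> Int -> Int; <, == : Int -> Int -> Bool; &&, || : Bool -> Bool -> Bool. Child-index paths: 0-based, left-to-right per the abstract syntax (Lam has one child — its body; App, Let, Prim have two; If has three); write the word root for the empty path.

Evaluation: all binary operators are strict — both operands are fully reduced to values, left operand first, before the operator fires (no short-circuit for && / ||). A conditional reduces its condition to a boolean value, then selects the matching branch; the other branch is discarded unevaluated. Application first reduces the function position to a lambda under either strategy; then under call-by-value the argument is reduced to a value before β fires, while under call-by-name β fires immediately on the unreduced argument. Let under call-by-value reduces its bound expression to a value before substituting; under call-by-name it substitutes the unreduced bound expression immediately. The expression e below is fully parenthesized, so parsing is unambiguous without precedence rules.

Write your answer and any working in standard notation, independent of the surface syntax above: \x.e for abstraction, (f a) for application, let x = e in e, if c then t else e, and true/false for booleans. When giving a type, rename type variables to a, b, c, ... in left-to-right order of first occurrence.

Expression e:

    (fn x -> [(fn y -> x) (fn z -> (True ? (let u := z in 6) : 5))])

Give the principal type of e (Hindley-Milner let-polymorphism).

Derivation:
x : a
\y._ : b -> a
  unify Bool ~ Bool
z : c
let u : c
  unify Int ~ Int
\z._ : c -> Int
  unify b -> a ~ (c -> Int) -> d
  unify b ~ c -> Int
  unify a ~ d
_ _ : d
\x._ : d -> d

Answer: a -> a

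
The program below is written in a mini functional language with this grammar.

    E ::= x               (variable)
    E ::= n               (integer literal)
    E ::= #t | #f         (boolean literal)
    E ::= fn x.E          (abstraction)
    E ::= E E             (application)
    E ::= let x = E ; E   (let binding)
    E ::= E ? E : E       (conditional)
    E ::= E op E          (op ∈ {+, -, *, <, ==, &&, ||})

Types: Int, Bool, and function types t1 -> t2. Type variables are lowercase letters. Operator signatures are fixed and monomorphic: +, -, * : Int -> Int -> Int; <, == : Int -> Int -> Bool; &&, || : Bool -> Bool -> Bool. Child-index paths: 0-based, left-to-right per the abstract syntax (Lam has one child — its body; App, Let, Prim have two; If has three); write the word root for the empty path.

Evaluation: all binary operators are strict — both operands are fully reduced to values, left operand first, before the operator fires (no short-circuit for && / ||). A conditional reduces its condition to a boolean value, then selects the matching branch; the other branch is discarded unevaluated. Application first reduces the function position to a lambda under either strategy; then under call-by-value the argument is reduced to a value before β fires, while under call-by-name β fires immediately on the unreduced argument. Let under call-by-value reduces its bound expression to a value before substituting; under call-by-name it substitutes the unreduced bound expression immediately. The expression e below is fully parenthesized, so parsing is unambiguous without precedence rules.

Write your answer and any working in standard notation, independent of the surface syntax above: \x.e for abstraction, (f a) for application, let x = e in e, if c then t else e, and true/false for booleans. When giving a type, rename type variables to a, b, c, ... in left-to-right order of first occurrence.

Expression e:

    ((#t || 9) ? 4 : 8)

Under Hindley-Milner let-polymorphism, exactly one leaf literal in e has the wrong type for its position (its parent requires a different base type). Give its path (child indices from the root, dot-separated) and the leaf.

Trace:
  unify Bool ~ Bool
  unify Int ~ Bool
  FAIL: mismatch Int ~ Bool

Answer: 0.1 : 9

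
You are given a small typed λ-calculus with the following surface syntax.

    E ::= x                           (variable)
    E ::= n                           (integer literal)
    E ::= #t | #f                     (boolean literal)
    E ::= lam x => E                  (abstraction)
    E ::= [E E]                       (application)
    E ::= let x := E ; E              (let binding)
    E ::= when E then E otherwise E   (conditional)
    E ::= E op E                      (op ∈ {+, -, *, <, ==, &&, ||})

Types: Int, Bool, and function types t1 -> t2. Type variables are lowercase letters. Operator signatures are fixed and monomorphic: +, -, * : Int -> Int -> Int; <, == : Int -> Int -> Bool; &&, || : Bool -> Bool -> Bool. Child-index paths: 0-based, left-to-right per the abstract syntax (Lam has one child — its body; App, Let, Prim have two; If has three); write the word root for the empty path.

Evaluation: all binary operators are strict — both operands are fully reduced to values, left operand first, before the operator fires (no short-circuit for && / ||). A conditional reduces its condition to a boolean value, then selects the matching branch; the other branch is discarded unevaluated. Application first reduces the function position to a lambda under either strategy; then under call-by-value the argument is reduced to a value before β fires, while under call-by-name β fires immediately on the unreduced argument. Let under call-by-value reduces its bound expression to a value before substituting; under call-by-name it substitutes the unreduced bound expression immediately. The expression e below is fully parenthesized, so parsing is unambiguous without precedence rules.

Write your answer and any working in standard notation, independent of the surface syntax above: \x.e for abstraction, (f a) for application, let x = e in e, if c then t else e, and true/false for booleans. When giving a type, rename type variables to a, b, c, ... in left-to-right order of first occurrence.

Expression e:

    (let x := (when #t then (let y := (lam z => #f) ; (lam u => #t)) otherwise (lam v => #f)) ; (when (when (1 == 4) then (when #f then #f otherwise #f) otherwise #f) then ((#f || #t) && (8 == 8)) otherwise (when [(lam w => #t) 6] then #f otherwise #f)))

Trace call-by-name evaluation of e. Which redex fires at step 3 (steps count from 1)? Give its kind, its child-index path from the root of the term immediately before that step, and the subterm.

Trace:
step 0: (let x = (if true then (let y = (\z.false) in (\u.true)) else (\v.false)) in (if (if (1 == 4) then (if false then false else false) else false) then ((false || true) && (8 == 8)) else (if ((\w.true) 6) then false else false)))
step 1: [let@root] (if (if (1 == 4) then (if false then false else false) else false) then ((false || true) && (8 == 8)) else (if ((\w.true) 6) then false else false))
step 2: [delta@0.0] (if (if false then (if false then false else false) else false) then ((false || true) && (8 == 8)) else (if ((\w.true) 6) then false else false))
step 3: [if@0] (if false then ((false || true) && (8 == 8)) else (if ((\w.true) 6) then false else false))

Answer: if at 0 : (if false then (if false then false else false) else false)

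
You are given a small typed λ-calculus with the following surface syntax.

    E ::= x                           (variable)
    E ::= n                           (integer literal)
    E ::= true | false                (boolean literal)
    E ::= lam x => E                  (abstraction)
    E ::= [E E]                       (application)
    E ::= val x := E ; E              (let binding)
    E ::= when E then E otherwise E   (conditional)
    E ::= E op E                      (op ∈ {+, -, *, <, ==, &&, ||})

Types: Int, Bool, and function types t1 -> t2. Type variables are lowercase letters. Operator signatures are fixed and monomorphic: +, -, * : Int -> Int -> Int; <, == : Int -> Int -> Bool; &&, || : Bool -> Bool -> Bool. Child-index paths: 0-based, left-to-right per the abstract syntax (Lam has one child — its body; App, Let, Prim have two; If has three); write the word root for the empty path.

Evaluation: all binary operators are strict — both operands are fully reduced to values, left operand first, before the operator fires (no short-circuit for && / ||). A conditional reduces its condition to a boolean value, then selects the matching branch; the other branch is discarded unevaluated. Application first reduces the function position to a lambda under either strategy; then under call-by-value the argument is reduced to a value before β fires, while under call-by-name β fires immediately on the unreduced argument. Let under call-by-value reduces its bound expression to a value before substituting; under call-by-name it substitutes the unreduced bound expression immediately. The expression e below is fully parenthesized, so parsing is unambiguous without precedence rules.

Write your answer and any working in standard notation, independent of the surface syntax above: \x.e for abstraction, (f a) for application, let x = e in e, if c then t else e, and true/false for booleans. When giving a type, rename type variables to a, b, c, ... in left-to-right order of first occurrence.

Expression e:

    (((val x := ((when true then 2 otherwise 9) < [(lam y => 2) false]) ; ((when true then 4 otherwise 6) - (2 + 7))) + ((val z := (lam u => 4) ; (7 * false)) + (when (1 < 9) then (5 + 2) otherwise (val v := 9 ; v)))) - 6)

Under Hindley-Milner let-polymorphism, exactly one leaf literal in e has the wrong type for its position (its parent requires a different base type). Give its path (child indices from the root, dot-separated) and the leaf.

Derivation:
  unify Bool ~ Bool
  unify Int ~ Int
  unify Int ~ Int
\y._ : a -> Int
  unify a -> Int ~ Bool -> b
  unify a ~ Bool
  unify Int ~ b
_ _ : Int
  unify Int ~ Int
let x : Bool
  unify Bool ~ Bool
  unify Int ~ Int
  unify Int ~ Int
  unify Int ~ Int
  unify Int ~ Int
  unify Int ~ Int
  unify Int ~ Int
\u._ : c -> Int
let z : forall. c -> Int
  unify Int ~ Int
  unify Bool ~ Int
  FAIL: mismatch Bool ~ Int

Answer: 0.1.0.1.1 : false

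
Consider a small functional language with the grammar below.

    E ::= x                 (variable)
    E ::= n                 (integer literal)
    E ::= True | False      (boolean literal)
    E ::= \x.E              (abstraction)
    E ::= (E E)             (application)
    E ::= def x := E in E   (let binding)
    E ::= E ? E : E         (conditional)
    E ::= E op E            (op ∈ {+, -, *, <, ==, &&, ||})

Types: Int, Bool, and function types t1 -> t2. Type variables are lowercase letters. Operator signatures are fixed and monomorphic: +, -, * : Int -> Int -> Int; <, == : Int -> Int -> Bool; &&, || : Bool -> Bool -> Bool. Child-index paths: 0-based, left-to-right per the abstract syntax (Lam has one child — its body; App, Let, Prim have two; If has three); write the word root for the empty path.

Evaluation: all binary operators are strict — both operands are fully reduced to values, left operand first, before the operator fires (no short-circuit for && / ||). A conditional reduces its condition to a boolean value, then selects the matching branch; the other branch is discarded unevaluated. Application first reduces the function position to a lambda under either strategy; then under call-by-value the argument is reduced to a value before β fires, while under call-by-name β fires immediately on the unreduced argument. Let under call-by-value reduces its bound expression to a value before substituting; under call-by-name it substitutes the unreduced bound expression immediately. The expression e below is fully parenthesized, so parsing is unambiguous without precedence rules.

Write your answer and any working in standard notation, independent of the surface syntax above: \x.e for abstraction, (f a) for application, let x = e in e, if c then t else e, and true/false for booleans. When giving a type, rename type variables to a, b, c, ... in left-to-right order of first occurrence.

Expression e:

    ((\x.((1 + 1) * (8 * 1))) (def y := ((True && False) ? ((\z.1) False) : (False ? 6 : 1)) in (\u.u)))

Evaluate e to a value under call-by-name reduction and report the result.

Answer: 16

Working:
step 0: ((\x.((1 + 1) * (8 * 1))) (let y = (if (true && false) then ((\z.1) false) else (if false then 6 else 1)) in (\u.u)))
step 1: [beta@root] ((1 + 1) * (8 * 1))
step 2: [delta@0] (2 * (8 * 1))
step 3: [delta@1] (2 * 8)
step 4: [delta@root] 16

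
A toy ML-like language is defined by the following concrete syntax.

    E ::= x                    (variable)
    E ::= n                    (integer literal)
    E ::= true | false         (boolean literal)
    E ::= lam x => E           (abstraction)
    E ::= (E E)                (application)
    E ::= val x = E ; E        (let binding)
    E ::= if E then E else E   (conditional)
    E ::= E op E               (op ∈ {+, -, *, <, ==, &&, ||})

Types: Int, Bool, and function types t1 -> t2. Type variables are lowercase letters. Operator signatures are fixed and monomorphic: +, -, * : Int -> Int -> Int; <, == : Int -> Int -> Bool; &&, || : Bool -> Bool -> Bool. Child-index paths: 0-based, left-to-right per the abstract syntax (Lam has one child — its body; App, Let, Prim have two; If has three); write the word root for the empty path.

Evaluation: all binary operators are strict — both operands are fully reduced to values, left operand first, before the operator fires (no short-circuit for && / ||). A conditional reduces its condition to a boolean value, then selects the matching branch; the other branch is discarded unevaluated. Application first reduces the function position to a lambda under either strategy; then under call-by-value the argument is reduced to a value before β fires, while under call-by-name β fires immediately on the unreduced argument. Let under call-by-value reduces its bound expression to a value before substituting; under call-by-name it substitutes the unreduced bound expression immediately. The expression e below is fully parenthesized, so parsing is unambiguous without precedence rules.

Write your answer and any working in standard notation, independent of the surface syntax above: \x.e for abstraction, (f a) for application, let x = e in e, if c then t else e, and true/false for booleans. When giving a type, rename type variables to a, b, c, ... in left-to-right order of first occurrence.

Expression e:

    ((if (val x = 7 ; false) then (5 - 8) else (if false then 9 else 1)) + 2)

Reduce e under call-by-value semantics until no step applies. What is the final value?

Answer: 3

Working:
step 0: ((if (let x = 7 in false) then (5 - 8) else (if false then 9 else 1)) + 2)
step 1: [let@0.0] ((if false then (5 - 8) else (if false then 9 else 1)) + 2)
step 2: [if@0] ((if false then 9 else 1) + 2)
step 3: [if@0] (1 + 2)
step 4: [delta@root] 3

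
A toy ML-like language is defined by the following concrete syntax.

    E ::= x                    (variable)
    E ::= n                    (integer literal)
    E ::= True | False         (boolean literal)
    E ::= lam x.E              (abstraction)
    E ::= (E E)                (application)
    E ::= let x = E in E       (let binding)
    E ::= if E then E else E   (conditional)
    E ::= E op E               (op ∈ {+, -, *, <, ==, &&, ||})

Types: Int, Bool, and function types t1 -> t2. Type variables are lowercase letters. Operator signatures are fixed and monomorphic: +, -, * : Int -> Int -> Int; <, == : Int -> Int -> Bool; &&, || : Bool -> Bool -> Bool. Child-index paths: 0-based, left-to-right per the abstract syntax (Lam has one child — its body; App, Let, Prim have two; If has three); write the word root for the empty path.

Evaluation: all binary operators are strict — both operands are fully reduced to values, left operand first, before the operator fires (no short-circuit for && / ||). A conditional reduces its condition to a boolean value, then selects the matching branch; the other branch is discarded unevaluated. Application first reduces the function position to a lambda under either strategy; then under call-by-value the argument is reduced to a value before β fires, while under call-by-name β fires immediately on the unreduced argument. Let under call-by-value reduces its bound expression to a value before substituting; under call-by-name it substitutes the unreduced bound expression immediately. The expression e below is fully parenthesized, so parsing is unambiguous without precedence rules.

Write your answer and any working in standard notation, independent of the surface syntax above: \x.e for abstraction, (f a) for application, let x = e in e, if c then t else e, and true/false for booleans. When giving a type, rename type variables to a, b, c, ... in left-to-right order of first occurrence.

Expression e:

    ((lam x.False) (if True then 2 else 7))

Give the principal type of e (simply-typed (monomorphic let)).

Derivation:
\x._ : a -> Bool
  unify Bool ~ Bool
  unify Int ~ Int
  unify a -> Bool ~ Int -> b
  unify a ~ Int
  unify Bool ~ b
_ _ : Bool

Answer: Bool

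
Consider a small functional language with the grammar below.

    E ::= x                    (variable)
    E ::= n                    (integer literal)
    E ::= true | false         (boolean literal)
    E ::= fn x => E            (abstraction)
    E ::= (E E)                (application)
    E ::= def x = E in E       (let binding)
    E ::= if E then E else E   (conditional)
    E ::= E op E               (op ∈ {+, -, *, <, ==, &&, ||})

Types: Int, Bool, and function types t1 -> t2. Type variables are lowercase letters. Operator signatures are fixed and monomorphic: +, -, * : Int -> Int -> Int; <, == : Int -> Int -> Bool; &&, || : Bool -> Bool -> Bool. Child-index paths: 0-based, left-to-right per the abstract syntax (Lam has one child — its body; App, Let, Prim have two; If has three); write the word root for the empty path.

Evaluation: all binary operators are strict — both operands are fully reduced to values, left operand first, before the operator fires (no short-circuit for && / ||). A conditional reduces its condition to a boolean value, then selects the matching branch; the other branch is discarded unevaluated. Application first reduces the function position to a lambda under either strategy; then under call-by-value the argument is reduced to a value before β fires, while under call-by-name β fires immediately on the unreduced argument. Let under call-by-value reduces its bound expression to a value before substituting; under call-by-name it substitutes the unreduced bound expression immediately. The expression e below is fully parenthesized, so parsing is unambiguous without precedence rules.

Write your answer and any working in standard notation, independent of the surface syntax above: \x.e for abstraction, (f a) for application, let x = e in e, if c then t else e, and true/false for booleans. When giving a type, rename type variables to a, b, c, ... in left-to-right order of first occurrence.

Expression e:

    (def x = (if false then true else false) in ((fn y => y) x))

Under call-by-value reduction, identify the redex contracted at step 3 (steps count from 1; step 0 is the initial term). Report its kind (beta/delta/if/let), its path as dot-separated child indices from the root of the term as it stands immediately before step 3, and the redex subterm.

Answer: beta at root : ((\y.y) false)

Trace:
step 0: (let x = (if false then true else false) in ((\y.y) x))
step 1: [if@0] (let x = false in ((\y.y) x))
step 2: [let@root] ((\y.y) false)
step 3: [beta@root] false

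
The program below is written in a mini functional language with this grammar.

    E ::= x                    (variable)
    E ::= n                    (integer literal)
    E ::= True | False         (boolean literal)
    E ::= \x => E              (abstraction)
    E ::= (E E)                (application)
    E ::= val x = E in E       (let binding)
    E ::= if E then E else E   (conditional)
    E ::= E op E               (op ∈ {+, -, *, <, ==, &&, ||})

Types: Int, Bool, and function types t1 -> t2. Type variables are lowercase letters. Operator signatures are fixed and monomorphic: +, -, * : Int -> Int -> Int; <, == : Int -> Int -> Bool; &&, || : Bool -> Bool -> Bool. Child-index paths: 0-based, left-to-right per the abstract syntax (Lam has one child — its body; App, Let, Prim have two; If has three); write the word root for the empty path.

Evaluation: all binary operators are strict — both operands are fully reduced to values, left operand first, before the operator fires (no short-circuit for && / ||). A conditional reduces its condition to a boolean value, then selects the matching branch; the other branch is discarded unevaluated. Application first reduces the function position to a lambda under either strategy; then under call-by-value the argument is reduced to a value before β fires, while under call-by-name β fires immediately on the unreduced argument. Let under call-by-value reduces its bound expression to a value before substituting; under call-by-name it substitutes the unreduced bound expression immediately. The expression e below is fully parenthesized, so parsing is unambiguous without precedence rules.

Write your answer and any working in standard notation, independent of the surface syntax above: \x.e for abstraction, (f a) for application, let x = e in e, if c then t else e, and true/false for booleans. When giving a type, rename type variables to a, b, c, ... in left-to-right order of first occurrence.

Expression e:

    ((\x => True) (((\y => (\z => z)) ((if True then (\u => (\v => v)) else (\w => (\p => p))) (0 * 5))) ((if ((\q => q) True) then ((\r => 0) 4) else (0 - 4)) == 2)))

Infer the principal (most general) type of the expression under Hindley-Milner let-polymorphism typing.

Derivation:
\x._ : a -> Bool
z : c
\z._ : c -> c
\y._ : b -> c -> c
  unify Bool ~ Bool
v : e
\v._ : e -> e
\u._ : d -> e -> e
p : g
\p._ : g -> g
\w._ : f -> g -> g
  unify d -> e -> e ~ f -> g -> g
  unify d ~ f
  unify e -> e ~ g -> g
  unify e ~ g
  unify g ~ g
  unify Int ~ Int
  unify Int ~ Int
  unify f -> g -> g ~ Int -> h
  unify f ~ Int
  unify g -> g ~ h
_ _ : g -> g
  unify b -> c -> c ~ (g -> g) -> i
  unify b ~ g -> g
  unify c -> c ~ i
_ _ : c -> c
q : j
\q._ : j -> j
  unify j -> j ~ Bool -> k
  unify j ~ Bool
  unify Bool ~ k
_ _ : Bool
  unify Bool ~ Bool
\r._ : l -> Int
  unify l -> Int ~ Int -> m
  unify l ~ Int
  unify Int ~ m
_ _ : Int
  unify Int ~ Int
  unify Int ~ Int
  unify Int ~ Int
  unify Int ~ Int
  unify Int ~ Int
  unify c -> c ~ Bool -> n
  unify c ~ Bool
  unify Bool ~ n
_ _ : Bool
  unify a -> Bool ~ Bool -> o
  unify a ~ Bool
  unify Bool ~ o
_ _ : Bool

Answer: Bool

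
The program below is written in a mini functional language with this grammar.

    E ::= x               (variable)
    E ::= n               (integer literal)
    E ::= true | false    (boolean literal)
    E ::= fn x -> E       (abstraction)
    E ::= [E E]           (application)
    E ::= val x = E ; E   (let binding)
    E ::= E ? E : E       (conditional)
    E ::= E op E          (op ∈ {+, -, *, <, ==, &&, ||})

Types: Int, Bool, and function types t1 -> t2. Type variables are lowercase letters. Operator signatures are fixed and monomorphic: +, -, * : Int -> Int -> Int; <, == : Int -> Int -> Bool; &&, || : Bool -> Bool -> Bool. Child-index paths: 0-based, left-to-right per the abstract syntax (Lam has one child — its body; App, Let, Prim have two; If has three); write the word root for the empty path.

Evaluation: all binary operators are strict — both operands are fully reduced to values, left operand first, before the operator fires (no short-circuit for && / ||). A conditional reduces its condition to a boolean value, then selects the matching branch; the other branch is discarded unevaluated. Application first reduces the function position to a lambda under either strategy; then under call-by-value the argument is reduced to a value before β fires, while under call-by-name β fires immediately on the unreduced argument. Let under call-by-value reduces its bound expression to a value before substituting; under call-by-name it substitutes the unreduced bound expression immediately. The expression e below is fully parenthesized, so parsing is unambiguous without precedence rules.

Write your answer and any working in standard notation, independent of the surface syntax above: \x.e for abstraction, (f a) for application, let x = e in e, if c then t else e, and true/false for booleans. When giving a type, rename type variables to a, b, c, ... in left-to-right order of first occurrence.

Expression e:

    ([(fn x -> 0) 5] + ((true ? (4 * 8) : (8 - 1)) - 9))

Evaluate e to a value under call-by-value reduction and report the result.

Trace:
step 0: (((\x.0) 5) + ((if true then (4 * 8) else (8 - 1)) - 9))
step 1: [beta@0] (0 + ((if true then (4 * 8) else (8 - 1)) - 9))
step 2: [if@1.0] (0 + ((4 * 8) - 9))
step 3: [delta@1.0] (0 + (32 - 9))
step 4: [delta@1] (0 + 23)
step 5: [delta@root] 23

Answer: 23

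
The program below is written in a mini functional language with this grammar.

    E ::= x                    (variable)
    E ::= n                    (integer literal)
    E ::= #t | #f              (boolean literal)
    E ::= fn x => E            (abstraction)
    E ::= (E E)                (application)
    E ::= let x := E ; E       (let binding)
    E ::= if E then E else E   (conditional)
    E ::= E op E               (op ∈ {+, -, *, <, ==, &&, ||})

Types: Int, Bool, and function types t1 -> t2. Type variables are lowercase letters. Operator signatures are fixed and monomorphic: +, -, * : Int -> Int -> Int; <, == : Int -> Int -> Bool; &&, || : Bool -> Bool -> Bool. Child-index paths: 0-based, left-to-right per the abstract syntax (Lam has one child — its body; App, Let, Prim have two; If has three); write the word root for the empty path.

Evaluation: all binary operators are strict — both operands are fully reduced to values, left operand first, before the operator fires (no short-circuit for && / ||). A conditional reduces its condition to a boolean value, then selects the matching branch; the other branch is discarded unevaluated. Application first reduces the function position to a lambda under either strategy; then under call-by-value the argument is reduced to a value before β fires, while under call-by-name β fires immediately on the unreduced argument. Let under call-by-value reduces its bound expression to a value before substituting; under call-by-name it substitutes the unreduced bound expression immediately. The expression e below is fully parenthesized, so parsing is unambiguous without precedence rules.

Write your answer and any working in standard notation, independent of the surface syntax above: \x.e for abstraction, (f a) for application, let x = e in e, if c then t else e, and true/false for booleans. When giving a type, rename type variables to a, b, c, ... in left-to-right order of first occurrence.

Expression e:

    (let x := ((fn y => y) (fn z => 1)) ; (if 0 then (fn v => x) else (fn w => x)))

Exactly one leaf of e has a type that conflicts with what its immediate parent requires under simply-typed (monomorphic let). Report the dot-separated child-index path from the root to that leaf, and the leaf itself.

Trace:
y : a
\y._ : a -> a
\z._ : b -> Int
  unify a -> a ~ (b -> Int) -> c
  unify a ~ b -> Int
  unify b -> Int ~ c
_ _ : b -> Int
let x : b -> Int
  unify Int ~ Bool
  FAIL: mismatch Int ~ Bool

Answer: 1.0 : 0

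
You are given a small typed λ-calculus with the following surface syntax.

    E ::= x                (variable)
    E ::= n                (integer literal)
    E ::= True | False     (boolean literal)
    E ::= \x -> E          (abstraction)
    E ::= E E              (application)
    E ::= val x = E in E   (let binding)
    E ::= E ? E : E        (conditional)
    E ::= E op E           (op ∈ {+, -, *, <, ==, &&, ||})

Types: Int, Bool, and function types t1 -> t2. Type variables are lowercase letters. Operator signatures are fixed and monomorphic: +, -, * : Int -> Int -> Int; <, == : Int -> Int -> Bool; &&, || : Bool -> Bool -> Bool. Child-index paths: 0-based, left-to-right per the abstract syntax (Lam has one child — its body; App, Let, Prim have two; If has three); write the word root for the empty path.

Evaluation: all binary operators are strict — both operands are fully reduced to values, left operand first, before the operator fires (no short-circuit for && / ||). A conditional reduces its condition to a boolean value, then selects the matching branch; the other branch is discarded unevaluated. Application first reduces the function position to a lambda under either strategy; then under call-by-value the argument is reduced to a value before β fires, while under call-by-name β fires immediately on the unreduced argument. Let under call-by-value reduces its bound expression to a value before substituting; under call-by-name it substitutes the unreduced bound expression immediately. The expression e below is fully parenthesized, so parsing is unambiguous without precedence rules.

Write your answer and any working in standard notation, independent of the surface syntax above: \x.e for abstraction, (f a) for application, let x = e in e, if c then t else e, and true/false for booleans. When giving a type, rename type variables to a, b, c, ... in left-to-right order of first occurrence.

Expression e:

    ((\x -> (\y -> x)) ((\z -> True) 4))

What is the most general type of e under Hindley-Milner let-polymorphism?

Answer: a -> Bool

Working:
x : a
\y._ : b -> a
\x._ : a -> b -> a
\z._ : c -> Bool
  unify c -> Bool ~ Int -> d
  unify c ~ Int
  unify Bool ~ d
_ _ : Bool
  unify a -> b -> a ~ Bool -> e
  unify a ~ Bool
  unify b -> Bool ~ e
_ _ : b -> Bool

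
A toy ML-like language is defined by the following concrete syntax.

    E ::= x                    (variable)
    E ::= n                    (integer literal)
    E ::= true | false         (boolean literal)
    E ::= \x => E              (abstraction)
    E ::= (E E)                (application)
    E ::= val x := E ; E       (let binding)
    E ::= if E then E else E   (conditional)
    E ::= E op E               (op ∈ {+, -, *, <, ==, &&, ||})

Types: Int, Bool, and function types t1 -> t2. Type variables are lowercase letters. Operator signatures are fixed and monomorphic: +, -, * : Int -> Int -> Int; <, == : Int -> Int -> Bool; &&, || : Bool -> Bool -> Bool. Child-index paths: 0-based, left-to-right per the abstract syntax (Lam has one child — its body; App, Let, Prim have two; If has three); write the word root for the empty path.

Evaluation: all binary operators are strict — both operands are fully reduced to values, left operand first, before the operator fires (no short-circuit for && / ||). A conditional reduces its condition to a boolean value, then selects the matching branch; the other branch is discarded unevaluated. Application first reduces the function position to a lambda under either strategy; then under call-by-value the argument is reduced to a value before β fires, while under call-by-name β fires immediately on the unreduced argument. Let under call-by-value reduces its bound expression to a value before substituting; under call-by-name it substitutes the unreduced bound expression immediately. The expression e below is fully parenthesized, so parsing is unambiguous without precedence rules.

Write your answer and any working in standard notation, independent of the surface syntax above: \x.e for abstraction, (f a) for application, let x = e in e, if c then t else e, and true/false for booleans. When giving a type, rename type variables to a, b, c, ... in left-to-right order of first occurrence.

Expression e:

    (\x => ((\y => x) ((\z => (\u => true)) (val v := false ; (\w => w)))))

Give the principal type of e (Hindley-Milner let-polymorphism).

Working:
x : a
\y._ : b -> a
\u._ : d -> Bool
\z._ : c -> d -> Bool
let v : Bool
w : e
\w._ : e -> e
  unify c -> d -> Bool ~ (e -> e) -> f
  unify c ~ e -> e
  unify d -> Bool ~ f
_ _ : d -> Bool
  unify b -> a ~ (d -> Bool) -> g
  unify b ~ d -> Bool
  unify a ~ g
_ _ : g
\x._ : g -> g

Answer: a -> a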